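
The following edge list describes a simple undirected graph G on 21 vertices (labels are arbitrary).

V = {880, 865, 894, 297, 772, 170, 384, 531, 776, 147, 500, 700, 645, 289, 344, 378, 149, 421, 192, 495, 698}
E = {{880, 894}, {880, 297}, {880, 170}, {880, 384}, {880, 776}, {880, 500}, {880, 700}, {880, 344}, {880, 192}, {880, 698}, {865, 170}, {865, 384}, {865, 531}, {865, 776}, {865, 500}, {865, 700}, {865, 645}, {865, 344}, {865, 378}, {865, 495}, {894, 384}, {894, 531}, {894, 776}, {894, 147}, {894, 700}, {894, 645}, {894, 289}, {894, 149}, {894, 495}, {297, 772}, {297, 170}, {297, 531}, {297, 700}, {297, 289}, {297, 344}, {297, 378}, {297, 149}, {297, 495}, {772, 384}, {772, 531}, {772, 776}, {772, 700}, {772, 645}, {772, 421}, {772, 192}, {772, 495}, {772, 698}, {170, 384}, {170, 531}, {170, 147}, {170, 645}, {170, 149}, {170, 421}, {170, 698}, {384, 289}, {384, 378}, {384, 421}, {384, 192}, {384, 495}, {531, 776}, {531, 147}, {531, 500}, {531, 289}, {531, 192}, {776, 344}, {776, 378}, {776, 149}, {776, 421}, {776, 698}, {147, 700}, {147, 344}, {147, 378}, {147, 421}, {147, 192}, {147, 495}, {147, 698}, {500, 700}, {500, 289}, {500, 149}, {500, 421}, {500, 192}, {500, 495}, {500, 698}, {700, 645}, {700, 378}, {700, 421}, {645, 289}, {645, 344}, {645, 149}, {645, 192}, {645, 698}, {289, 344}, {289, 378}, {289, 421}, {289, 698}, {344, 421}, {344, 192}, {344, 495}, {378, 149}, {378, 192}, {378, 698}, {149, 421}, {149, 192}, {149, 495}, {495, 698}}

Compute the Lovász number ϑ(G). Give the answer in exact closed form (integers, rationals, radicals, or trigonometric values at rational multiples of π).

6

N(384) = {880, 865, 894, 772, 170, 289, 378, 421, 192, 495}, |N(384)| = 10.
N(421) = {772, 170, 384, 776, 147, 500, 700, 289, 344, 149}, |N(421)| = 10.
N(297) = {880, 772, 170, 531, 700, 289, 344, 378, 149, 495}, |N(297)| = 10.
deg(776) = 10; N(776) = {880, 865, 894, 772, 531, 344, 378, 149, 421, 698}.
deg(v) = 10 for all v (|V|=21); Kneser K(7,2) on C(7,2)=21 vertices.
Distinct eigenvalues (to 5 d.p.): [10.0, 1.0, -4.0].
Lovász (edge-transitive): ϑ = −21·(-4)/((10)−(-4)) = 6.
= 6.000000000… (decimal).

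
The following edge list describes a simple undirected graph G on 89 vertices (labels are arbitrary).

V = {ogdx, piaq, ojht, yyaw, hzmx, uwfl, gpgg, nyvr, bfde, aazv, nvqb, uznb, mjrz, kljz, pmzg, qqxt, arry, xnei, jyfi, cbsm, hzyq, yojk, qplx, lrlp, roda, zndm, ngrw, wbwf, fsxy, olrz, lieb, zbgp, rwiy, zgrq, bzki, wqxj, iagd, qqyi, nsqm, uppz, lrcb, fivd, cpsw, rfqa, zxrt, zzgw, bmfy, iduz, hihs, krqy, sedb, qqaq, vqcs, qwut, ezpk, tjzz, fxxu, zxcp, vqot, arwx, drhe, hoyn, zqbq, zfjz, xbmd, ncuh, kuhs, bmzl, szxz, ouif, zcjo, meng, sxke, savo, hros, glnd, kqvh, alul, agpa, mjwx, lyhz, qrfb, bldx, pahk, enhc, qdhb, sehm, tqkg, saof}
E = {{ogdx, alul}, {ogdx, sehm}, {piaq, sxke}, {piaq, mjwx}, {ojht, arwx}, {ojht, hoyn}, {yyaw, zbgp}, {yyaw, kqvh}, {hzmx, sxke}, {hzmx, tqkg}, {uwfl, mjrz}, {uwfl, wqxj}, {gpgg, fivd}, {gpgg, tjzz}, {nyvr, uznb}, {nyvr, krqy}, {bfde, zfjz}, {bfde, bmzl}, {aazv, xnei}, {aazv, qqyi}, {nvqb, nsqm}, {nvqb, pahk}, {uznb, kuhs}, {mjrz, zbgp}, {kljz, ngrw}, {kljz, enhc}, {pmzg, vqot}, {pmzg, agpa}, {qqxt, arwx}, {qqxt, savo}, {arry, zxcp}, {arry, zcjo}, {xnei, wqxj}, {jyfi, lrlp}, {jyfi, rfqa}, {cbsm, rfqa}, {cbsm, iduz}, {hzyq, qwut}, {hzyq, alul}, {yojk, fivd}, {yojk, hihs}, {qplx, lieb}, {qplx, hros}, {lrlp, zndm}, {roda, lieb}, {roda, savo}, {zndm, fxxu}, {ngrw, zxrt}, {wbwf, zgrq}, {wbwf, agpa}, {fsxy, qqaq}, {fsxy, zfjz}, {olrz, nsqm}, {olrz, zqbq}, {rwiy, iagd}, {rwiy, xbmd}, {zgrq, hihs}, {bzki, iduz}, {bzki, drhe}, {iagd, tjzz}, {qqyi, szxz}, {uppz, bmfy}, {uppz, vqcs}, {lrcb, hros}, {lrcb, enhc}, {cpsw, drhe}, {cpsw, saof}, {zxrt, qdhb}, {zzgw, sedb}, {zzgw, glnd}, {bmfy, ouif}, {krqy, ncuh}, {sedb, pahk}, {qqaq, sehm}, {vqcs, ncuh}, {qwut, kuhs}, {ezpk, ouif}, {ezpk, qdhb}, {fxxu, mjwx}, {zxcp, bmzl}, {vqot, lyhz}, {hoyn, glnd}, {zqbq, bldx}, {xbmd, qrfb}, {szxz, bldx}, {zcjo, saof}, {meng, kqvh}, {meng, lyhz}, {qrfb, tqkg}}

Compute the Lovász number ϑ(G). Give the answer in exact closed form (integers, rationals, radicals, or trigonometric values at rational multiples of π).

N(bzki) = {iduz, drhe}, |N(bzki)| = 2.
deg(qqxt) = 2; N(qqxt) = {arwx, savo}.
N(pmzg) = {vqot, agpa}, |N(pmzg)| = 2.
Vertex ngrw has 2 neighbors: kljz, zxrt.
Regular of degree 2 on 89 vertices: connected 2-regular on 89 ⇒ C_{89}.
Distinct eigenvalues (to 5 d.p.): [2.0, 1.99502, 1.9801, 1.95531, 1.92078, 1.87669, 1.82324, 1.76071, 1.68941, 1.60969, 1.52196, 1.42664, 1.32421, 1.21519, 1.10011, 0.97955, 0.85411, 0.72442, 0.59112, 0.45487, 0.31635, 0.17626, 0.0353, -0.10585, -0.24646, -0.38585, -0.52332, -0.65818, -0.78976, -0.9174, -1.04048, -1.15837, -1.27049, -1.37628, -1.47522, -1.5668, -1.65058, -1.72614, -1.79309, -1.85112, -1.89992, -1.93926, -1.96893, -1.9888, -1.99875].
−89·(-2*cos(pi/89)) / ((2)−(-2*cos(pi/89))) = 89*cos(pi/89)/(cos(pi/89) + 1) = ϑ(G).
ϑ(G) ≈ 44.4861.
Sandwich: α(G)=44 ≤ ϑ(G)=89*cos(pi/89)/(cos(pi/89) + 1) ≤ χ(Ḡ)=45 (both strict).

89*cos(pi/89)/(cos(pi/89) + 1)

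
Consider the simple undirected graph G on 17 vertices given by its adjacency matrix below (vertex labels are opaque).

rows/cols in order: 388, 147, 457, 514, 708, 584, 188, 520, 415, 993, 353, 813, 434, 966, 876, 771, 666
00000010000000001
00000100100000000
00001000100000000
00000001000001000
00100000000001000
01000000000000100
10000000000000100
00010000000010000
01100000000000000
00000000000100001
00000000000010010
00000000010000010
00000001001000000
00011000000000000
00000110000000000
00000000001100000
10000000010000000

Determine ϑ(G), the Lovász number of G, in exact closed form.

17*cos(pi/17)/(cos(pi/17) + 1)

deg(584) = 2; N(584) = {147, 876}.
Vertex 876 has 2 neighbors: 584, 188.
deg(457) = 2; N(457) = {708, 415}.
deg(520) = 2; N(520) = {514, 434}.
17-vertex 2-regular graph: this is C_{17}, the 17-cycle.
A has 9 distinct eigenvalues ≈ [2.0, 1.86494, 1.47802, 0.89148, 0.18454, -0.54733, -1.20527, -1.70043, -1.96595].
Lovász (edge-transitive): ϑ = −17·(-2*cos(pi/17))/((2)−(-2*cos(pi/17))) = 17*cos(pi/17)/(cos(pi/17) + 1).
= 8.42701… (decimal).
Lovász sandwich 8 ≤ 17*cos(pi/17)/(cos(pi/17) + 1) ≤ 9: both strict.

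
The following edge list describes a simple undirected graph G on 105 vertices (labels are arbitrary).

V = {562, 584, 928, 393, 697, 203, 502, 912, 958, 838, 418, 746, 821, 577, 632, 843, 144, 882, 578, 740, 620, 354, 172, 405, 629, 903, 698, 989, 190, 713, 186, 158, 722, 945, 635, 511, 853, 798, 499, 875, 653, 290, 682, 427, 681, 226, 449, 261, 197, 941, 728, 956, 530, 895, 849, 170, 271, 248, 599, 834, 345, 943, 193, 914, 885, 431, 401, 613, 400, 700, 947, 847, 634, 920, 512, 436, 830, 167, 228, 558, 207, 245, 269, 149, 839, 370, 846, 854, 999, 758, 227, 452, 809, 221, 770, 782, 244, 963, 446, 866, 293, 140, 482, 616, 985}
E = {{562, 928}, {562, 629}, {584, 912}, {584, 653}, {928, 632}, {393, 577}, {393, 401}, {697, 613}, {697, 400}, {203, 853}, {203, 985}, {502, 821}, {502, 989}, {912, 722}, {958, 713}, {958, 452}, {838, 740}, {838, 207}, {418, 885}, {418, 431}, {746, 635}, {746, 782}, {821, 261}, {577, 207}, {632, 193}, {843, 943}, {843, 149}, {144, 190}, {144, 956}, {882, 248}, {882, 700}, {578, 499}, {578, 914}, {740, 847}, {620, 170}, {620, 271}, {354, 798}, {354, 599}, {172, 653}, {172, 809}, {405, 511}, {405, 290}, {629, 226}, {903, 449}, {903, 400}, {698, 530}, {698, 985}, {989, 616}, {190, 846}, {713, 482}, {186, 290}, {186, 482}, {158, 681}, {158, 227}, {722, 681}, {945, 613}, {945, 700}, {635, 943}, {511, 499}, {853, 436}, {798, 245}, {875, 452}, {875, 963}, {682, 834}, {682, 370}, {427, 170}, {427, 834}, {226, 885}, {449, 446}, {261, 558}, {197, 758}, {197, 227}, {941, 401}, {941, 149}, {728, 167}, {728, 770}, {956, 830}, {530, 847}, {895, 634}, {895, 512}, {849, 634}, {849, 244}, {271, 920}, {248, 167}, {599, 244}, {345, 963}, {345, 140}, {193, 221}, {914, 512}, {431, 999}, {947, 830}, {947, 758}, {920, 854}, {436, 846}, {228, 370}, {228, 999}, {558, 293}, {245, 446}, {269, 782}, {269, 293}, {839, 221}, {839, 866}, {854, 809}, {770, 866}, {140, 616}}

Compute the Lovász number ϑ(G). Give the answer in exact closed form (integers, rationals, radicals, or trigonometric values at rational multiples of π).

105*cos(pi/105)/(cos(pi/105) + 1)

N(244) = {849, 599}, |N(244)| = 2.
Vertex 989 has 2 neighbors: 502, 616.
N(758) = {197, 947}, |N(758)| = 2.
N(511) = {405, 499}, |N(511)| = 2.
Every vertex has degree 2 (N=105); the odd cycle C_{105}.
spec(A) ≈ [2.0, 1.996, 1.986, 1.968, 1.943, 1.911, 1.872, 1.827, 1.775, 1.717, 1.652, 1.582, 1.506, 1.425, 1.338, 1.247, 1.151, 1.051, 0.948, 0.841, 0.731, 0.618, 0.503, 0.387, 0.268, 0.149, 0.03, -0.09, -0.209, -0.328, -0.445, -0.561, -0.675, -0.786, -0.895, -1.0, -1.102, -1.2, -1.293, -1.382, -1.466, -1.545, -1.618, -1.685, -1.747, -1.802, -1.851, -1.893, -1.928, -1.956, -1.978, -1.992, -1.999] (distinct, 3 d.p.).
ϑ = −N·λ_min/(λ_max−λ_min) = −105·(-2*cos(pi/105))/(2−(-2*cos(pi/105))) = 105*cos(pi/105)/(cos(pi/105) + 1).
Numerically 52.488248718.
Sandwich: α(G)=52 ≤ ϑ(G)=105*cos(pi/105)/(cos(pi/105) + 1) ≤ χ(Ḡ)=53 (both strict).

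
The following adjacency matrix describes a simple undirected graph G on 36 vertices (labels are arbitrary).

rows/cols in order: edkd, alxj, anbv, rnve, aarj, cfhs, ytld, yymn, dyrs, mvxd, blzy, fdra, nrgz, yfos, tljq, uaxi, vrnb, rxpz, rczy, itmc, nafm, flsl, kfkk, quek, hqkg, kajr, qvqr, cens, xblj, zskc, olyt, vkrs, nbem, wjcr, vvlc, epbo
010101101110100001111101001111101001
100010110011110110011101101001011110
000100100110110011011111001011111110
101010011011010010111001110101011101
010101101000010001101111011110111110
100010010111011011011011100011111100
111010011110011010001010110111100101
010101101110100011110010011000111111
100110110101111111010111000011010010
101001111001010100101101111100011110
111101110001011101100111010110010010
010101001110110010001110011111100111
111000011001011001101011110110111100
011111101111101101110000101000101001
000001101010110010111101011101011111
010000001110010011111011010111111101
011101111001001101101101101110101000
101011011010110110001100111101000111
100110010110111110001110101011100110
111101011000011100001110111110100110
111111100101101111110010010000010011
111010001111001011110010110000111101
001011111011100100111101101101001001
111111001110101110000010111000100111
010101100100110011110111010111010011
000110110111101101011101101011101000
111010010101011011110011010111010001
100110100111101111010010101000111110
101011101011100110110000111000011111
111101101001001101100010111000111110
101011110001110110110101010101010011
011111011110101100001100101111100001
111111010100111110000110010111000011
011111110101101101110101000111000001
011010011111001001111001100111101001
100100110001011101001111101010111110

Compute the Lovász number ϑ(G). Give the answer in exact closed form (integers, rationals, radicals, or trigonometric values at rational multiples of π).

deg(ytld) = 21; N(ytld) = {edkd, alxj, anbv, aarj, yymn, dyrs, mvxd, blzy, yfos, tljq, vrnb, nafm, kfkk, hqkg, kajr, cens, xblj, zskc, olyt, wjcr, epbo}.
Vertex vkrs has 21 neighbors: alxj, anbv, rnve, aarj, cfhs, yymn, dyrs, mvxd, blzy, nrgz, tljq, uaxi, nafm, flsl, hqkg, qvqr, cens, xblj, zskc, olyt, epbo.
Vertex yfos has 21 neighbors: alxj, anbv, rnve, aarj, cfhs, ytld, dyrs, mvxd, blzy, fdra, nrgz, tljq, uaxi, rxpz, rczy, itmc, hqkg, qvqr, olyt, nbem, epbo.
deg(rxpz) = 21; N(rxpz) = {edkd, anbv, aarj, cfhs, yymn, dyrs, blzy, nrgz, yfos, uaxi, vrnb, nafm, flsl, hqkg, kajr, qvqr, cens, zskc, wjcr, vvlc, epbo}.
Regular of degree 21 on 36 vertices: this is K(9,2), the Kneser graph.
The 3 distinct eigenvalues: [21.0, 1.0, -6.0].
Lovász: ϑ = −36(-6)/(21+-1*(-6)) = 8.
ϑ(G) ≈ 8.00000.

8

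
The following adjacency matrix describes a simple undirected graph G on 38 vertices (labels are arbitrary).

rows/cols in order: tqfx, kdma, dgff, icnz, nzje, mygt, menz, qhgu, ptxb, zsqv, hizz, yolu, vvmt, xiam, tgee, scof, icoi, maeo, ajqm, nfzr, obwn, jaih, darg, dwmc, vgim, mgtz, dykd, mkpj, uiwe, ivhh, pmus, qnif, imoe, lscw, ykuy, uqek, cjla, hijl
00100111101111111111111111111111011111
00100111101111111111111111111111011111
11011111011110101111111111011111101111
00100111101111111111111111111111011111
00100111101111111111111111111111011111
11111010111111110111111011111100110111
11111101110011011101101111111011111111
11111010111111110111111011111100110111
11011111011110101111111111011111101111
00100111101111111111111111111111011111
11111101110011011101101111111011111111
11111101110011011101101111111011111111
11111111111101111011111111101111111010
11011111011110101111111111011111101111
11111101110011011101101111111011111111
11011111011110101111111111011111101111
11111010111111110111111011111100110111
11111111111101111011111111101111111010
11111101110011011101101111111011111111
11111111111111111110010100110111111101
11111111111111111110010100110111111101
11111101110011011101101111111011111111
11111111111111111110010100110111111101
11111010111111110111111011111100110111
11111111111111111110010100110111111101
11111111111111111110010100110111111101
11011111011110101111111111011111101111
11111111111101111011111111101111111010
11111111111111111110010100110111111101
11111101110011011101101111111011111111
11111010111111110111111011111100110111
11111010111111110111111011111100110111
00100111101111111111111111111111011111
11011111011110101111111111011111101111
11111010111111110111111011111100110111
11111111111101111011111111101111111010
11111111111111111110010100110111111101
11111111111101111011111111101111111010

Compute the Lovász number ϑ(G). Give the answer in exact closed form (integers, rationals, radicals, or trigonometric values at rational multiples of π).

7

N(scof) = {tqfx, kdma, icnz, nzje, mygt, menz, qhgu, zsqv, hizz, yolu, vvmt, tgee, icoi, maeo, ajqm, nfzr, obwn, jaih, darg, dwmc, vgim, mgtz, mkpj, uiwe, ivhh, pmus, qnif, imoe, ykuy, uqek, cjla, hijl}, |N(scof)| = 32.
deg(dgff) = 32; N(dgff) = {tqfx, kdma, icnz, nzje, mygt, menz, qhgu, zsqv, hizz, yolu, vvmt, tgee, icoi, maeo, ajqm, nfzr, obwn, jaih, darg, dwmc, vgim, mgtz, mkpj, uiwe, ivhh, pmus, qnif, imoe, ykuy, uqek, cjla, hijl}.
N(tqfx) = {dgff, mygt, menz, qhgu, ptxb, hizz, yolu, vvmt, xiam, tgee, scof, icoi, maeo, ajqm, nfzr, obwn, jaih, darg, dwmc, vgim, mgtz, dykd, mkpj, uiwe, ivhh, pmus, qnif, lscw, ykuy, uqek, cjla, hijl}, |N(tqfx)| = 32.
N(qhgu) = {tqfx, kdma, dgff, icnz, nzje, menz, ptxb, zsqv, hizz, yolu, vvmt, xiam, tgee, scof, maeo, ajqm, nfzr, obwn, jaih, darg, vgim, mgtz, dykd, mkpj, uiwe, ivhh, imoe, lscw, uqek, cjla, hijl}, |N(qhgu)| = 31.
K_{7,7,7,6,6,5} (perfect); ϑ(G) = α(G) = max{7,7,7,6,6,5} = 7.
Numerically 7.00000000.
Sandwich: α(G)=7 ≤ ϑ(G)=7 ≤ χ(Ḡ)=7 (collapsed).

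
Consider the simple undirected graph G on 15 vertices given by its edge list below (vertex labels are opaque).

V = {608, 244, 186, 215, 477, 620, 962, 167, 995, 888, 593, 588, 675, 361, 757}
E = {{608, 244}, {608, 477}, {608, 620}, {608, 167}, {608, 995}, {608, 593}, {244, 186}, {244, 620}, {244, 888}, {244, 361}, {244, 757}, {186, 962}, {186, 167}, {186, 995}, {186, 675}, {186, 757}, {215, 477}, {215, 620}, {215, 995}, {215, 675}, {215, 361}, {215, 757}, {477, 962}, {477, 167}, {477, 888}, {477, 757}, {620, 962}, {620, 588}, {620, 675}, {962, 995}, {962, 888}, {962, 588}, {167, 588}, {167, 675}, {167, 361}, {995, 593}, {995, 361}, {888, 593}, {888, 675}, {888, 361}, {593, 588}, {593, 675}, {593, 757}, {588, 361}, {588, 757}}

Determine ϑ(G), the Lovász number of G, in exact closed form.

5

N(477) = {608, 215, 962, 167, 888, 757}, |N(477)| = 6.
N(244) = {608, 186, 620, 888, 361, 757}, |N(244)| = 6.
N(588) = {620, 962, 167, 593, 361, 757}, |N(588)| = 6.
N(757) = {244, 186, 215, 477, 593, 588}, |N(757)| = 6.
Every vertex has degree 6 (N=15); Kneser-type, 2-subsets of [6].
spec(A) ≈ [6.0, 1.0, -3.0] (distinct, 6 d.p.).
With N=15: ϑ(G) = 15·(-1*(-3))/(6−(-3)) = 5.
= 5.000000… (decimal).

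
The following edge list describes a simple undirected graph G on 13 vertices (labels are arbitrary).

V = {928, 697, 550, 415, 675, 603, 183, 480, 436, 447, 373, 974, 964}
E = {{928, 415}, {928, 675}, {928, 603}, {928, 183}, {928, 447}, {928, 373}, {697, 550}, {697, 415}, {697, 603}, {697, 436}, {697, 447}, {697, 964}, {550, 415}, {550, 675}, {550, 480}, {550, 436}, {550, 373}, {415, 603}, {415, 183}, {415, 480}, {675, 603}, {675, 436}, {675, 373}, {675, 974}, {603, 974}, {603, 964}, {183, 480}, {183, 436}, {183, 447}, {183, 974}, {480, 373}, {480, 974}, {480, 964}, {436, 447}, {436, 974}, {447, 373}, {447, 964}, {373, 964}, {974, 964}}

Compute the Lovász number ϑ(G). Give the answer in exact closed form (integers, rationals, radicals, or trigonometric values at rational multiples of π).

deg(436) = 6; N(436) = {697, 550, 675, 183, 447, 974}.
deg(447) = 6; N(447) = {928, 697, 183, 436, 373, 964}.
N(697) = {550, 415, 603, 436, 447, 964}, |N(697)| = 6.
Vertex 603 has 6 neighbors: 928, 697, 415, 675, 974, 964.
Every vertex has degree 6 (N=13); Paley(13): SR with (k,λ,μ)=(6,2,3).
The 3 distinct eigenvalues: [6.0, 1.3028, -2.3028].
Lovász (edge-transitive): ϑ = −13·(-sqrt(13)/2 - 1/2)/((6)−(-sqrt(13)/2 - 1/2)) = sqrt(13).
= 3.605551275… (decimal).

sqrt(13)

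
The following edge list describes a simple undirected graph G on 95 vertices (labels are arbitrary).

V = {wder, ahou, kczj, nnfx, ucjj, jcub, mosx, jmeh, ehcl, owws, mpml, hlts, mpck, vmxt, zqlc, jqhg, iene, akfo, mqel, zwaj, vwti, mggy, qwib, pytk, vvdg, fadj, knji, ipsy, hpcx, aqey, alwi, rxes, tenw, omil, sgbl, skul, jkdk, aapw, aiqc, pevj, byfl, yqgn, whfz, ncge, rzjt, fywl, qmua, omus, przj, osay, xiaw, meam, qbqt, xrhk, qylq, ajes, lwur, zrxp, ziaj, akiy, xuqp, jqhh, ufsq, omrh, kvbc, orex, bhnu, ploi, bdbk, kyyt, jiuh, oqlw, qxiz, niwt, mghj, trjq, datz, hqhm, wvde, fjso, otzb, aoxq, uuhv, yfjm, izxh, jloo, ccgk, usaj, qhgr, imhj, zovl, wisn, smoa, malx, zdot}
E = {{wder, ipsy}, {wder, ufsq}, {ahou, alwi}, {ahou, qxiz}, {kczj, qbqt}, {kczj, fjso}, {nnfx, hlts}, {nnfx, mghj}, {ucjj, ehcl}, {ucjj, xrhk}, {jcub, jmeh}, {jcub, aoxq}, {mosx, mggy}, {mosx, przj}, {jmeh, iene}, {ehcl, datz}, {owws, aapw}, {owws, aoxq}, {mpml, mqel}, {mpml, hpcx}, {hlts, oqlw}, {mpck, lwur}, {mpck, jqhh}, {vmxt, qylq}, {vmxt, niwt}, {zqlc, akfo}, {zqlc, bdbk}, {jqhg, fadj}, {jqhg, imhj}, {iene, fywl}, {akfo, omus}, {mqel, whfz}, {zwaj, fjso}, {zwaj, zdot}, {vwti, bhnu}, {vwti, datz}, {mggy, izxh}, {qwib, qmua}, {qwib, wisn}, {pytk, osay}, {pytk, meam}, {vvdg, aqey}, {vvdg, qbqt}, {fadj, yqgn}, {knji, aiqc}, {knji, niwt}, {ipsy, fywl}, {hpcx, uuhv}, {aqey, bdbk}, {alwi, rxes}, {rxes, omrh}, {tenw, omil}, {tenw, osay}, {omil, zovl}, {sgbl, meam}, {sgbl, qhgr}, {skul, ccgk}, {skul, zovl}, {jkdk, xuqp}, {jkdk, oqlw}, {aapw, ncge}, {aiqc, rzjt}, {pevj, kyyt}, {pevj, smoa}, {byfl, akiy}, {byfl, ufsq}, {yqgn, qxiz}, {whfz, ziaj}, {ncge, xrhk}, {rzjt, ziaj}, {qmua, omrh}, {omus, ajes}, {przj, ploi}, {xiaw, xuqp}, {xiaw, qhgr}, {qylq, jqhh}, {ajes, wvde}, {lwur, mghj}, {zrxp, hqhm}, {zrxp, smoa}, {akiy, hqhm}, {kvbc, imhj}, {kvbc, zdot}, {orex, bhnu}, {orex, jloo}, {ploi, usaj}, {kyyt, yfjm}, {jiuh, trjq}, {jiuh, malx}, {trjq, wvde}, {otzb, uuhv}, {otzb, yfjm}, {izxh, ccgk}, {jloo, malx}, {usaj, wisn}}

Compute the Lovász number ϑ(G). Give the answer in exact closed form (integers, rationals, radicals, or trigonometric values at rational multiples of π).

Vertex qmua has 2 neighbors: qwib, omrh.
N(skul) = {ccgk, zovl}, |N(skul)| = 2.
deg(qhgr) = 2; N(qhgr) = {sgbl, xiaw}.
N(xrhk) = {ucjj, ncge}, |N(xrhk)| = 2.
Every vertex has degree 2 (N=95); this is C_{95}, the 95-cycle.
Distinct eigenvalues (to 3 d.p.): [2.0, 1.996, 1.983, 1.961, 1.93, 1.892, 1.845, 1.789, 1.727, 1.656, 1.578, 1.494, 1.402, 1.305, 1.202, 1.094, 0.981, 0.864, 0.742, 0.618, 0.491, 0.362, 0.231, 0.099, -0.033, -0.165, -0.297, -0.427, -0.555, -0.681, -0.803, -0.923, -1.038, -1.149, -1.254, -1.355, -1.449, -1.537, -1.618, -1.692, -1.759, -1.818, -1.869, -1.912, -1.947, -1.973, -1.99, -1.999].
With N=95: ϑ(G) = 95·(-(-1)*2*cos(pi/95))/(2−(-2*cos(pi/95))) = 95*cos(pi/95)/(cos(pi/95) + 1).
= 47.48701… (decimal).
α=47, χ(Ḡ)=48; ϑ=95*cos(pi/95)/(cos(pi/95) + 1) lies between (both strict).

95*cos(pi/95)/(cos(pi/95) + 1)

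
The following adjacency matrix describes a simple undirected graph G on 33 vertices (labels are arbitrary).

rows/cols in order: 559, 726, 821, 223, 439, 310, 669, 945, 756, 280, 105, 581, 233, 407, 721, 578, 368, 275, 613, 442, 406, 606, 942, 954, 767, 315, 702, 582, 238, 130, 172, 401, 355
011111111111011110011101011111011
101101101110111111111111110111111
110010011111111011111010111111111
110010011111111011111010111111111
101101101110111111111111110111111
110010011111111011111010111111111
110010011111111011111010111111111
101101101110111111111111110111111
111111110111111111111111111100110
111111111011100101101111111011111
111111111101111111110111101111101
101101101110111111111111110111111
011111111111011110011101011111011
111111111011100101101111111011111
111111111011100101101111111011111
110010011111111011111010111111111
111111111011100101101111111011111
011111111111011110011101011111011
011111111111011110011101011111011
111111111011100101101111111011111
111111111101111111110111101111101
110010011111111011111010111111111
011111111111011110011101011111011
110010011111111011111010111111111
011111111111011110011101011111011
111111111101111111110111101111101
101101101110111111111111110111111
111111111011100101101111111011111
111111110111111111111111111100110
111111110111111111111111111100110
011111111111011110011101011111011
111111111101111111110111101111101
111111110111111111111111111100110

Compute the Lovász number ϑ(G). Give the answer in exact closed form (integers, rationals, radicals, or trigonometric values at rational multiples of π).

Vertex 442 has 27 neighbors: 559, 726, 821, 223, 439, 310, 669, 945, 756, 105, 581, 233, 578, 275, 613, 406, 606, 942, 954, 767, 315, 702, 238, 130, 172, 401, 355.
Vertex 942 has 26 neighbors: 726, 821, 223, 439, 310, 669, 945, 756, 280, 105, 581, 407, 721, 578, 368, 442, 406, 606, 954, 315, 702, 582, 238, 130, 401, 355.
N(613) = {726, 821, 223, 439, 310, 669, 945, 756, 280, 105, 581, 407, 721, 578, 368, 442, 406, 606, 954, 315, 702, 582, 238, 130, 401, 355}, |N(613)| = 26.
N(582) = {559, 726, 821, 223, 439, 310, 669, 945, 756, 105, 581, 233, 578, 275, 613, 406, 606, 942, 954, 767, 315, 702, 238, 130, 172, 401, 355}, |N(582)| = 27.
Complete multipartite on [7, 7, 6, 5, 4, 4]: sandwich collapses at ϑ=7.
= 7.000000000… (decimal).
7 ≤ 7 ≤ 7: collapsed.

7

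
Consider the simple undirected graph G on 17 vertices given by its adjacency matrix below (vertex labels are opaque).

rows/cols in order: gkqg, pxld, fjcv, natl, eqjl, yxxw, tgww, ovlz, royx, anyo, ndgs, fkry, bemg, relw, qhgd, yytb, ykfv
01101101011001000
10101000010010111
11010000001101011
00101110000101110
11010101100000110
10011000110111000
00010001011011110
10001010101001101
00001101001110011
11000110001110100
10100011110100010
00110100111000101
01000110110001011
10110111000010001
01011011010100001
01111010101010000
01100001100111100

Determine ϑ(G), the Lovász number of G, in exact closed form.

sqrt(17)

deg(yxxw) = 8; N(yxxw) = {gkqg, natl, eqjl, royx, anyo, fkry, bemg, relw}.
Vertex eqjl has 8 neighbors: gkqg, pxld, natl, yxxw, ovlz, royx, qhgd, yytb.
Vertex relw has 8 neighbors: gkqg, fjcv, natl, yxxw, tgww, ovlz, bemg, ykfv.
N(tgww) = {natl, ovlz, anyo, ndgs, bemg, relw, qhgd, yytb}, |N(tgww)| = 8.
Regular of degree 8 on 17 vertices: strongly regular (17,8,3,4).
A has 3 distinct eigenvalues ≈ [8.0, 1.561553, -2.561553].
ϑ = −N·λ_min/(λ_max−λ_min) = −17·(-sqrt(17)/2 - 1/2)/(8−(-sqrt(17)/2 - 1/2)) = sqrt(17).
≈ 4.123106 (to 6 d.p.).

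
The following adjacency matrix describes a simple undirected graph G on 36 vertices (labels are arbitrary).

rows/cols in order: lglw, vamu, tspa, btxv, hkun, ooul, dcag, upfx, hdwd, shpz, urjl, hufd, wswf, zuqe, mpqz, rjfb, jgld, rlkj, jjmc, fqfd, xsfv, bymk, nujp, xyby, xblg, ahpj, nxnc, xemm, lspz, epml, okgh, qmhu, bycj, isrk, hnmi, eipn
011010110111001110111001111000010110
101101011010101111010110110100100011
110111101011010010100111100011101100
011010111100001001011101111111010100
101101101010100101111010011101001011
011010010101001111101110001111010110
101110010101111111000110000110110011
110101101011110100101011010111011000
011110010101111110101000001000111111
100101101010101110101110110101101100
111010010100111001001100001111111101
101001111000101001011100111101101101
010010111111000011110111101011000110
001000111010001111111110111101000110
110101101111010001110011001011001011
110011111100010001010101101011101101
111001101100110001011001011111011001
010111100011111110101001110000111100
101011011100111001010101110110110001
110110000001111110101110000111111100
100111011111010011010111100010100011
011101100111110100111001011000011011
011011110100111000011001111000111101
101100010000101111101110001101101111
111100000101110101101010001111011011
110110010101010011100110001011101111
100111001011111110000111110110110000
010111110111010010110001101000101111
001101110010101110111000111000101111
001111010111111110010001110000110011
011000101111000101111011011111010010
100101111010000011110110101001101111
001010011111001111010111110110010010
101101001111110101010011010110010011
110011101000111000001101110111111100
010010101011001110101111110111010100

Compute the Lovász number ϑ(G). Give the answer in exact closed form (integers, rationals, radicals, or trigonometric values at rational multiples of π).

8

N(jgld) = {lglw, vamu, tspa, ooul, dcag, hdwd, shpz, wswf, zuqe, rlkj, fqfd, xsfv, xyby, ahpj, nxnc, xemm, lspz, epml, qmhu, bycj, eipn}, |N(jgld)| = 21.
deg(ooul) = 21; N(ooul) = {vamu, tspa, hkun, upfx, shpz, hufd, mpqz, rjfb, jgld, rlkj, jjmc, xsfv, bymk, nujp, nxnc, xemm, lspz, epml, qmhu, isrk, hnmi}.
N(hdwd) = {vamu, tspa, btxv, hkun, upfx, shpz, hufd, wswf, zuqe, mpqz, rjfb, jgld, jjmc, xsfv, nxnc, okgh, qmhu, bycj, isrk, hnmi, eipn}, |N(hdwd)| = 21.
deg(xemm) = 21; N(xemm) = {vamu, btxv, hkun, ooul, dcag, upfx, shpz, urjl, hufd, zuqe, jgld, jjmc, fqfd, xyby, xblg, nxnc, okgh, bycj, isrk, hnmi, eipn}.
G on 36 vertices is 21-regular; Kneser K(9,2) on C(9,2)=36 vertices.
spec(A) ≈ [21.0, 1.0, -6.0] (distinct, 3 d.p.).
−36·(-6) / ((21)−(-6)) = 8 = ϑ(G).
≈ 8.00000000 (to 8 d.p.).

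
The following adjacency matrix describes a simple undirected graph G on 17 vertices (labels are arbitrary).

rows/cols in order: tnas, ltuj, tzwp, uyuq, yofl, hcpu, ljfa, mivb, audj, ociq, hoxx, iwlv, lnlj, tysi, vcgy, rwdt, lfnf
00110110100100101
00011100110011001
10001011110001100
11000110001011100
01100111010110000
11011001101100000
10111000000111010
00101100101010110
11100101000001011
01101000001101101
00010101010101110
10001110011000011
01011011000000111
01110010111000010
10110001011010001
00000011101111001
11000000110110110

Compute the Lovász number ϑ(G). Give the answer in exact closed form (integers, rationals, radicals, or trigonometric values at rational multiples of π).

Vertex audj has 8 neighbors: tnas, ltuj, tzwp, hcpu, mivb, tysi, rwdt, lfnf.
N(ociq) = {ltuj, tzwp, yofl, hoxx, iwlv, tysi, vcgy, lfnf}, |N(ociq)| = 8.
Vertex hoxx has 8 neighbors: uyuq, hcpu, mivb, ociq, iwlv, tysi, vcgy, rwdt.
Vertex mivb has 8 neighbors: tzwp, yofl, hcpu, audj, hoxx, lnlj, vcgy, rwdt.
Every vertex has degree 8 (N=17); Paley(17): SR with (k,λ,μ)=(8,3,4).
The 3 distinct eigenvalues: [8.0, 1.56155, -2.56155].
Lovász: ϑ = −17(-sqrt(17)/2 - 1/2)/(8+-(-sqrt(17)/2 - 1/2)) = sqrt(17).
Numerically 4.12311.

sqrt(17)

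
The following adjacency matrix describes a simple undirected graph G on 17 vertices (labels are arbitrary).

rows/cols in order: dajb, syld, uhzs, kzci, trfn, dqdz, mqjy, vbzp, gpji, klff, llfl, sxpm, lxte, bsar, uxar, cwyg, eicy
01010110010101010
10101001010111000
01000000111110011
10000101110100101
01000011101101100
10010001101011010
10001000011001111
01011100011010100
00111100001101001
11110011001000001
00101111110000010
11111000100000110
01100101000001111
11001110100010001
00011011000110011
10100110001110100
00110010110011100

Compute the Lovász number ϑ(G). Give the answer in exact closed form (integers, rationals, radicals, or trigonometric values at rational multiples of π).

Vertex lxte has 8 neighbors: syld, uhzs, dqdz, vbzp, bsar, uxar, cwyg, eicy.
N(syld) = {dajb, uhzs, trfn, vbzp, klff, sxpm, lxte, bsar}, |N(syld)| = 8.
Vertex gpji has 8 neighbors: uhzs, kzci, trfn, dqdz, llfl, sxpm, bsar, eicy.
N(bsar) = {dajb, syld, trfn, dqdz, mqjy, gpji, lxte, eicy}, |N(bsar)| = 8.
17-vertex 8-regular graph: Paley(17): SR with (k,λ,μ)=(8,3,4).
Distinct eigenvalues (to 5 d.p.): [8.0, 1.56155, -2.56155].
−17·(-sqrt(17)/2 - 1/2) / ((8)−(-sqrt(17)/2 - 1/2)) = sqrt(17) = ϑ(G).
Numerically 4.1231.

sqrt(17)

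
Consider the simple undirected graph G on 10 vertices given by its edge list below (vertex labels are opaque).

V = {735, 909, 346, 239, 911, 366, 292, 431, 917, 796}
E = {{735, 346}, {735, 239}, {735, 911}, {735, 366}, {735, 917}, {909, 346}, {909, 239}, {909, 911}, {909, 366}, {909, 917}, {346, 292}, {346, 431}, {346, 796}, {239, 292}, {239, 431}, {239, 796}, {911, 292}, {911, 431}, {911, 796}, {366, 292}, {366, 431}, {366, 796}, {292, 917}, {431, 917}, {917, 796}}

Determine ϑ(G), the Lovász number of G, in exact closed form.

deg(292) = 5; N(292) = {346, 239, 911, 366, 917}.
N(909) = {346, 239, 911, 366, 917}, |N(909)| = 5.
deg(346) = 5; N(346) = {735, 909, 292, 431, 796}.
Vertex 735 has 5 neighbors: 346, 239, 911, 366, 917.
Complete 2-partite, parts [5, 5]: perfect, ϑ = α = 5.
= 5.00000… (decimal).
5 ≤ 5 ≤ 5: collapsed.

5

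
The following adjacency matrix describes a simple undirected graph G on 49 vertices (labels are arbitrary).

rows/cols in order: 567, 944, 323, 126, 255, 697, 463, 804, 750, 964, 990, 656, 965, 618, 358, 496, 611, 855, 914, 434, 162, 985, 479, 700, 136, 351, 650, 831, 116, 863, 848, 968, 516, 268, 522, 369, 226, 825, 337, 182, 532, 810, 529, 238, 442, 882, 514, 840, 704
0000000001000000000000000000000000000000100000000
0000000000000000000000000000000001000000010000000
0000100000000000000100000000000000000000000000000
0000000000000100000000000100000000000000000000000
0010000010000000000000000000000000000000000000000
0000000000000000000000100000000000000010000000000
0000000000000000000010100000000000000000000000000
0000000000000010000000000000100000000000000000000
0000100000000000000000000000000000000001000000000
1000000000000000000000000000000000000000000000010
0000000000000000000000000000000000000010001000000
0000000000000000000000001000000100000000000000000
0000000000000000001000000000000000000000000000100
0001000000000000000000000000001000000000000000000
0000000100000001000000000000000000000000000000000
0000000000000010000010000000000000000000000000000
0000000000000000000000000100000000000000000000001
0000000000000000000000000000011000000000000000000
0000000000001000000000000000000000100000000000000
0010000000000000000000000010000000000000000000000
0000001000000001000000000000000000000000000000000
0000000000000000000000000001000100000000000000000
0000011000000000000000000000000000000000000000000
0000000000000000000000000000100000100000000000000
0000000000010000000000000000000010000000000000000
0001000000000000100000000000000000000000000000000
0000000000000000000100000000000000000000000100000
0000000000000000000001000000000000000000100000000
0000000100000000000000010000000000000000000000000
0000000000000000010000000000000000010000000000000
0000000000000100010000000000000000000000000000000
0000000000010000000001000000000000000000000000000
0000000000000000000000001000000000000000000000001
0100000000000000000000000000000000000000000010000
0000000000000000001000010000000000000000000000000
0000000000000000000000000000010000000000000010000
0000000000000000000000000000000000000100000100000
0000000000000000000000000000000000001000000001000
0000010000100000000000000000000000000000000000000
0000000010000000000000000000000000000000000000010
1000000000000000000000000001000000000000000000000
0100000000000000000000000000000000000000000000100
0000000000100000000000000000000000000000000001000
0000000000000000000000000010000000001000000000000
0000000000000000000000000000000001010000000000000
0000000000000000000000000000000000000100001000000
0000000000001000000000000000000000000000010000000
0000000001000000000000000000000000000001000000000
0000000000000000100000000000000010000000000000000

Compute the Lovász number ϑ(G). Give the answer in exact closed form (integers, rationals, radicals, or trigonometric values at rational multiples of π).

49*cos(pi/49)/(cos(pi/49) + 1)

Vertex 611 has 2 neighbors: 351, 704.
Vertex 618 has 2 neighbors: 126, 848.
N(965) = {914, 514}, |N(965)| = 2.
deg(914) = 2; N(914) = {965, 522}.
49-vertex 2-regular graph: this is C_{49}, the 49-cycle.
A has 25 distinct eigenvalues ≈ [2.0, 1.98358, 1.93459, 1.853834, 1.742637, 1.602827, 1.436699, 1.24698, 1.036785, 0.809567, 0.569055, 0.3192, 0.064103, -0.192046, -0.445042, -0.69073, -0.925077, -1.144233, -1.344602, -1.522892, -1.676176, -1.801938, -1.898111, -1.963118, -1.995891].
Lovász (edge-transitive): ϑ = −49·(-2*cos(pi/49))/((2)−(-2*cos(pi/49))) = 49*cos(pi/49)/(cos(pi/49) + 1).
= 24.4748… (decimal).
Sandwich: α(G)=24 ≤ ϑ(G)=49*cos(pi/49)/(cos(pi/49) + 1) ≤ χ(Ḡ)=25 (both strict).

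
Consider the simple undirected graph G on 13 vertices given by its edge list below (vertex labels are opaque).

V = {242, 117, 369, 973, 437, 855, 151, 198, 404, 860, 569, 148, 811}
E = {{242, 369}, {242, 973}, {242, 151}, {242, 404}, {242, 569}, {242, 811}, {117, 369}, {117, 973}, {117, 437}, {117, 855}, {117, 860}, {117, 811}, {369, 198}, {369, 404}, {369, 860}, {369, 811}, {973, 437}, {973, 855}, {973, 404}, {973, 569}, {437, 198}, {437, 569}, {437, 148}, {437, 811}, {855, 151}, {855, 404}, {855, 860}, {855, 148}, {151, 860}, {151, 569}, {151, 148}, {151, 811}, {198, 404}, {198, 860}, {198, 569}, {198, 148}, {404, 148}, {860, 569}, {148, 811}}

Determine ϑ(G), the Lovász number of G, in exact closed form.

sqrt(13)

Vertex 404 has 6 neighbors: 242, 369, 973, 855, 198, 148.
deg(437) = 6; N(437) = {117, 973, 198, 569, 148, 811}.
N(151) = {242, 855, 860, 569, 148, 811}, |N(151)| = 6.
N(860) = {117, 369, 855, 151, 198, 569}, |N(860)| = 6.
deg(v) = 6 for all v (|V|=13); strongly regular (13,6,2,3).
The 3 distinct eigenvalues: [6.0, 1.30278, -2.30278].
Lovász (edge-transitive): ϑ = −13·(-sqrt(13)/2 - 1/2)/((6)−(-sqrt(13)/2 - 1/2)) = sqrt(13).
= 3.6056… (decimal).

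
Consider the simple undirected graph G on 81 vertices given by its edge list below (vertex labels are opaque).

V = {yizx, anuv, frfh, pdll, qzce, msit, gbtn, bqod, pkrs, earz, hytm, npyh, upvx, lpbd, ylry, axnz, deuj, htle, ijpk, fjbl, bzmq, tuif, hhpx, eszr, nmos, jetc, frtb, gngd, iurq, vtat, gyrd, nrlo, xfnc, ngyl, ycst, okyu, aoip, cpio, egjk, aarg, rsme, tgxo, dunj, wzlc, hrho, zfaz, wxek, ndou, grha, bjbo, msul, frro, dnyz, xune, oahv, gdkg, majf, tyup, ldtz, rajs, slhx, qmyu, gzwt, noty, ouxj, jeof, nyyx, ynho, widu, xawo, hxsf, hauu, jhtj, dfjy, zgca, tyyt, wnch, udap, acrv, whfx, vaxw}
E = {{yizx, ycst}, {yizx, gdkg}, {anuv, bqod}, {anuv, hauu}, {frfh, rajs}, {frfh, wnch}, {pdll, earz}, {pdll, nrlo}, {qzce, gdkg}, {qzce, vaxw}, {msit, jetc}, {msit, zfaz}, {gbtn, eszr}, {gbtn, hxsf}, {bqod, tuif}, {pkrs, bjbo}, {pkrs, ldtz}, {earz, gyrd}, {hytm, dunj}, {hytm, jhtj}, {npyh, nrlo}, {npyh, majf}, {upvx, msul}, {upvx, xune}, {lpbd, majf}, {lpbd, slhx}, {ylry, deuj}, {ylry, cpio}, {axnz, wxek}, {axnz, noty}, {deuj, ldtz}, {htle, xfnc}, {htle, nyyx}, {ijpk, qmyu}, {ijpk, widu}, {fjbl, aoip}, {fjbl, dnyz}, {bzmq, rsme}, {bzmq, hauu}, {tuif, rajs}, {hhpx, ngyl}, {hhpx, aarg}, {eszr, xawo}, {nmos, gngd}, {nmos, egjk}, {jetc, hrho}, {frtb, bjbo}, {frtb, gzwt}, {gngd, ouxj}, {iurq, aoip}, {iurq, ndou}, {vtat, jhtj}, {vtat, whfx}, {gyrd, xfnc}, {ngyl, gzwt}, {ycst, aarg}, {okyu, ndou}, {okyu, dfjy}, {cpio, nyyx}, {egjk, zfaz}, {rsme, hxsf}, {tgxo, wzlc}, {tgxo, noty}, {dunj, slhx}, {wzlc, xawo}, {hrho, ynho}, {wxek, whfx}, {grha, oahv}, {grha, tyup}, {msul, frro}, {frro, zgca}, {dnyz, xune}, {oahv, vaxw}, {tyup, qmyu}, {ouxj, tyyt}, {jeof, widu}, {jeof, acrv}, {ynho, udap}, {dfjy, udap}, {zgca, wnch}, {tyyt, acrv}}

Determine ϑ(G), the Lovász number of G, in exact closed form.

81*cos(pi/81)/(cos(pi/81) + 1)

N(gbtn) = {eszr, hxsf}, |N(gbtn)| = 2.
N(frro) = {msul, zgca}, |N(frro)| = 2.
deg(eszr) = 2; N(eszr) = {gbtn, xawo}.
deg(earz) = 2; N(earz) = {pdll, gyrd}.
81-vertex 2-regular graph: this is C_{81}, the 81-cycle.
A has 41 distinct eigenvalues ≈ [2.0, 1.994, 1.976, 1.9461, 1.9045, 1.8514, 1.7873, 1.7123, 1.6271, 1.5321, 1.4279, 1.315, 1.1943, 1.0664, 0.9321, 0.7922, 0.6475, 0.4989, 0.3473, 0.1936, 0.0388, -0.1163, -0.2707, -0.4234, -0.5736, -0.7204, -0.8628, -1.0, -1.1312, -1.2556, -1.3725, -1.4811, -1.5808, -1.671, -1.7511, -1.8207, -1.8794, -1.9267, -1.9625, -1.9865, -1.9985].
−81·(-2*cos(pi/81)) / ((2)−(-2*cos(pi/81))) = 81*cos(pi/81)/(cos(pi/81) + 1) = ϑ(G).
= 40.48476531… (decimal).
Check 40 ≤ 81*cos(pi/81)/(cos(pi/81) + 1) ≤ 41: both strict.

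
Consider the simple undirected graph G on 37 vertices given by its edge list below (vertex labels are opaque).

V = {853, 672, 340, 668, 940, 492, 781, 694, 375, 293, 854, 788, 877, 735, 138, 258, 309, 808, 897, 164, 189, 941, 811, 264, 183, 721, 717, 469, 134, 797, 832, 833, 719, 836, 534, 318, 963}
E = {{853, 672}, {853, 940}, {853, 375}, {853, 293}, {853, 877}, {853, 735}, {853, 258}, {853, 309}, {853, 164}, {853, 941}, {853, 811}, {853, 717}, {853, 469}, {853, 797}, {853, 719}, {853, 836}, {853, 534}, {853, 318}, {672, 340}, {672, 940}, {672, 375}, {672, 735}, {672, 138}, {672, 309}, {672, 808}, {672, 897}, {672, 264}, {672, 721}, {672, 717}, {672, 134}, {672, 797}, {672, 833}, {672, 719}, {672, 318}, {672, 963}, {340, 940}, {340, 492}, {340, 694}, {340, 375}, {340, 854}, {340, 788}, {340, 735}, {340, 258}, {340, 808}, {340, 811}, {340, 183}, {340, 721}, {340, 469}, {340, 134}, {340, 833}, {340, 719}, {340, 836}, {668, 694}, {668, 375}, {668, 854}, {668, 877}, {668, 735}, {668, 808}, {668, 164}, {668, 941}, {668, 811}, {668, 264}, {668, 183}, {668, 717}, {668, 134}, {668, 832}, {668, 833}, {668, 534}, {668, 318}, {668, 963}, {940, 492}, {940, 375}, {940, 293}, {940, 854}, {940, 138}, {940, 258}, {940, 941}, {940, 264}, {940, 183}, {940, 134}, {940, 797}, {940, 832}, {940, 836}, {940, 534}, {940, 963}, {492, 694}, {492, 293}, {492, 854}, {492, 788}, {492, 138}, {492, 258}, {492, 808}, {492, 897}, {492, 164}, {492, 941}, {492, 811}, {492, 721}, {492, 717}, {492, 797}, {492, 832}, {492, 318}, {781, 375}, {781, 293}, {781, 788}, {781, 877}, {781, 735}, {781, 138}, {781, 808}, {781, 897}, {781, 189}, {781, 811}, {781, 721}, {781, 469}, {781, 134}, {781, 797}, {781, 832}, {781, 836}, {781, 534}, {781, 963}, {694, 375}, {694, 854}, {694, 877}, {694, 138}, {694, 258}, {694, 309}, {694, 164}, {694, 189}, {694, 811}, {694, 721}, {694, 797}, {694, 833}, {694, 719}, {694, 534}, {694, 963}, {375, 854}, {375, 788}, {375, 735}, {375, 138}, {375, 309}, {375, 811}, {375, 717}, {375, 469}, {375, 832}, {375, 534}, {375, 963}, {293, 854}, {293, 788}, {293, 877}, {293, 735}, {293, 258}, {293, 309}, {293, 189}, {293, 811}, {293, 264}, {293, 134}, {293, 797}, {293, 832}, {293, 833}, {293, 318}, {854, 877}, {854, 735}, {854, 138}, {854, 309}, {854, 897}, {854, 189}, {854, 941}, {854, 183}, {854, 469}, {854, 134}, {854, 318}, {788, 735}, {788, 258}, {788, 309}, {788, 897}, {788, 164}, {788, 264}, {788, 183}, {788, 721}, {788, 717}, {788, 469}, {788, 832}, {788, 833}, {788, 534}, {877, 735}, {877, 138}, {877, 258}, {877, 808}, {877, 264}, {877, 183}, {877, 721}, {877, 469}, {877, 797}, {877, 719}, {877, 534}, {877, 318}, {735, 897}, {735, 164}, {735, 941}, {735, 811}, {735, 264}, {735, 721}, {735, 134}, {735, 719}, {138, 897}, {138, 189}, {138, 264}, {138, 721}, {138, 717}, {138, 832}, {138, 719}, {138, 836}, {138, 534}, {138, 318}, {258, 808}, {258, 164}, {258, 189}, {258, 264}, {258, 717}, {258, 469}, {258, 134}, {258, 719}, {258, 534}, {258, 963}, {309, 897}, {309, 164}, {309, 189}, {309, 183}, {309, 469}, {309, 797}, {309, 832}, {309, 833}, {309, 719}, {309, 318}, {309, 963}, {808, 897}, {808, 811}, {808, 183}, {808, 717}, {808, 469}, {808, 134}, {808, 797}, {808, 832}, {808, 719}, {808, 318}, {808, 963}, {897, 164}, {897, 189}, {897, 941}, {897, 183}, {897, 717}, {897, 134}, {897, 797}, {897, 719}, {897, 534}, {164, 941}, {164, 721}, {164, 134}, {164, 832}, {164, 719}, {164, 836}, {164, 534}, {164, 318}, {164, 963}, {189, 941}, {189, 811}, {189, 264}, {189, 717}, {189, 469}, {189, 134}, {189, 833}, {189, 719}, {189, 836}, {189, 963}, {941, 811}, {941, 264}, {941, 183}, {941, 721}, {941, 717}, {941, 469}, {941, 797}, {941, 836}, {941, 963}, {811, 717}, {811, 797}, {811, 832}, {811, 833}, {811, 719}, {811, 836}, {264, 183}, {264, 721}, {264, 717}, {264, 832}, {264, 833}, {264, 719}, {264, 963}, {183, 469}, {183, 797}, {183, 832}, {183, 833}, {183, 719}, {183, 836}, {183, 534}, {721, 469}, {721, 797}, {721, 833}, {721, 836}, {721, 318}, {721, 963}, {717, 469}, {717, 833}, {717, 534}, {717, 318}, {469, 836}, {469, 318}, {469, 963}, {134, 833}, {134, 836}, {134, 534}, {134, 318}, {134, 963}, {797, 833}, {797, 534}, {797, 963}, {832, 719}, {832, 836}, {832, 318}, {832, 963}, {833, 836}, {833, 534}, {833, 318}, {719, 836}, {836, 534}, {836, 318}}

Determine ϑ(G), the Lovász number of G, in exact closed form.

N(309) = {853, 672, 694, 375, 293, 854, 788, 897, 164, 189, 183, 469, 797, 832, 833, 719, 318, 963}, |N(309)| = 18.
Vertex 808 has 18 neighbors: 672, 340, 668, 492, 781, 877, 258, 897, 811, 183, 717, 469, 134, 797, 832, 719, 318, 963.
N(694) = {340, 668, 492, 375, 854, 877, 138, 258, 309, 164, 189, 811, 721, 797, 833, 719, 534, 963}, |N(694)| = 18.
Vertex 534 has 18 neighbors: 853, 668, 940, 781, 694, 375, 788, 877, 138, 258, 897, 164, 183, 717, 134, 797, 833, 836.
G on 37 vertices is 18-regular; SR(37,18,8,9) — a Paley graph.
The 3 distinct eigenvalues: [18.0, 2.541, -3.541].
Lovász (edge-transitive): ϑ = −37·(-sqrt(37)/2 - 1/2)/((18)−(-sqrt(37)/2 - 1/2)) = sqrt(37).
Numerically 6.08276.

sqrt(37)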